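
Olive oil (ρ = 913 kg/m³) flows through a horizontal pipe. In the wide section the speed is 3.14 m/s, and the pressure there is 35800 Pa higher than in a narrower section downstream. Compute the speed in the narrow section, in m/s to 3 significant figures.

v₂ = 9.40 m/s

Along the level pipe P + ½ρv² is conserved, hence v₂² = v₁² + 2(P₁ − P₂)/ρ.
v₂ = √(3.14² + 2·35800/913) = √(9.86 + 78.4) = 9.40 m/s.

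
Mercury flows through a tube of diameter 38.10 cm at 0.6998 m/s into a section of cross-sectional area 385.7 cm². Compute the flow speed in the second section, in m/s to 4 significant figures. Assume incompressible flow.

By continuity, v₂ = v₁·A₁/A₂ = 0.6998·(1140/385.7) = 2.069 m/s.

v₂ ≈ 2.069 m/s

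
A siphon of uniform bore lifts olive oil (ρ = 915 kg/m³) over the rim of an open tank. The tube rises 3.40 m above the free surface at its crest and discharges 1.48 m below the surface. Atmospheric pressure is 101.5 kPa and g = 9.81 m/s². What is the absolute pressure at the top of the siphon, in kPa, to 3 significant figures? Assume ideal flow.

P_top = 57.7 kPa

The outlet speed comes from Torricelli: v = √(2g·1.48) = 5.39 m/s.
The bore is uniform, so the speed at the crest is the same v. Bernoulli surface→crest: P_atm = P_top + ½ρv² + ρg·h_top.
P_top = 101500 − ½·915·5.39² − 915·9.81·3.40 = 57700 Pa.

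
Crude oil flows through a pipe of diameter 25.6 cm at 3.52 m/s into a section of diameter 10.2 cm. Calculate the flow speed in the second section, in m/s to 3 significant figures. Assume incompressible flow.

v₂ ≈ 22.2 m/s

By continuity, v₂ = v₁·A₁/A₂ = 3.52·(515/81.7) = 22.2 m/s.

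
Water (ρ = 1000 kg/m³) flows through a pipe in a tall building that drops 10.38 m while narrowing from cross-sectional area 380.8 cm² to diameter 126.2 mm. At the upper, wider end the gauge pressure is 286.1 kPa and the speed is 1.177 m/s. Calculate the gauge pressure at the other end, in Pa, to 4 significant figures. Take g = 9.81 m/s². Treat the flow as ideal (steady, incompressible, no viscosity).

P₂ = 382200 Pa

Continuity gives A₁v₁ = A₂v₂, so v₂ = (380.8 cm²)/(125.1 cm²) × 1.177 m/s = 3.583 m/s.
Applying Bernoulli between the two ends and solving for P₂: P₂ = P₁ + ½ρ(v₁² − v₂²) − ρgΔh.
P₂ = 286100 + ½·1000·(1.177² − 3.583²) − 1000·9.81·(−10.38) = 286100 + (-5727) − (-101800) = 382200 Pa.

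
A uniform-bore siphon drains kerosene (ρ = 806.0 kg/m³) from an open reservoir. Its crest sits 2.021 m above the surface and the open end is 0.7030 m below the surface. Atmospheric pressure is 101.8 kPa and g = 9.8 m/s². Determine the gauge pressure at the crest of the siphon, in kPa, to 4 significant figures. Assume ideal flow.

P_gauge ≈ -21.52 kPa

The outlet speed comes from Torricelli: v = √(2g·0.7030) = 3.712 m/s.
Continuity keeps v the same throughout the tube; from surface to crest, P_atm + 0 = P_top + ½ρv² + ρg·h_top.
P_top = 101800 − ½·806.0·3.712² − 806.0·9.8·2.021 = 80280 Pa. So P_gauge = P_top − P_atm = -21520 Pa.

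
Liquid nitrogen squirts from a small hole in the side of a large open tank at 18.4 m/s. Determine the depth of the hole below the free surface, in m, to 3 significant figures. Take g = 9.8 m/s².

17.3 m

Inverting v = √(2gh) gives h = v² / 2g.
h = 18.4²/(2·9.8) = 339/19.60 = 17.3 m.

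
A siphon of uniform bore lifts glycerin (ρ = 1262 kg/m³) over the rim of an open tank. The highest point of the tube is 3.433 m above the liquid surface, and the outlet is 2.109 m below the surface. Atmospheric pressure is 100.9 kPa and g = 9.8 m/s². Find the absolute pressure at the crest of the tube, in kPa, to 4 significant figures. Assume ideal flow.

Bernoulli surface→outlet gives ½v² = g·h_out, so v = √(2·9.8·2.109) = 6.429 m/s.
Continuity keeps v the same throughout the tube; from surface to crest, P_atm + 0 = P_top + ½ρv² + ρg·h_top.
P_top = 100900 − ½·1262·6.429² − 1262·9.8·3.433 = 32360 Pa.

P_top ≈ 32.36 kPa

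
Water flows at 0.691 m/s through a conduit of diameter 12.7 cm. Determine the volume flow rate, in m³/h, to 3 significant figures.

Q = A·v = 0.0127 m² × 0.691 m/s = 0.00875 m³/s.
Converting: 0.00875 m³/s × 3600 = 31.5 m³/h.

31.5 m³/h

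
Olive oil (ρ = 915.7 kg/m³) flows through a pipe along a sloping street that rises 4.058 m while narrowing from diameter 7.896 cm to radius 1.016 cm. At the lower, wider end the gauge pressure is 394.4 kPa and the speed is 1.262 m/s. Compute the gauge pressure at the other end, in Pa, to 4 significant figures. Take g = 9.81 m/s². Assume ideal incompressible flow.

P₂ ≈ 192400 Pa

The volume flow rate is constant, so v₂ = (A₁/A₂)v₁ = (48.97/3.243)·1.262 = 19.06 m/s.
Applying Bernoulli between the two ends and solving for P₂: P₂ = P₁ + ½ρ(v₁² − v₂²) − ρgΔh.
P₂ = 394400 + ½·915.7·(1.262² − 19.06²) − 915.7·9.81·(+4.058) = 394400 + (-165500) − (36450) = 192400 Pa.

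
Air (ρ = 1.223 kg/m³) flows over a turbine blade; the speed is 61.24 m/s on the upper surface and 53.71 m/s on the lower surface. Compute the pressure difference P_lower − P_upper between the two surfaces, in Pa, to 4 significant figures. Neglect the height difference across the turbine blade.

The pressure is lower where the speed is higher: ΔP = ½ρ(v_up² − v_low²).
ΔP = ½·1.223·(61.24² − 53.71²) = 529.3 Pa.

529.3 Pa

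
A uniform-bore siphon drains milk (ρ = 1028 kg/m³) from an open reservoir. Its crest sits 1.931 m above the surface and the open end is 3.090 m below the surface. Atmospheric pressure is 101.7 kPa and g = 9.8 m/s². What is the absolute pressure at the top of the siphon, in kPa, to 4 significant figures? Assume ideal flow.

From the surface to the outlet (both open to atmosphere, surface at rest): v = √(2g·h_out) = √(2·9.8·3.090) = 7.782 m/s.
With constant cross-section the crest speed equals v; applying Bernoulli from the surface up to the crest, P_top = P_atm − ½ρv² − ρg·h_top.
P_top = 101700 − ½·1028·7.782² − 1028·9.8·1.931 = 51120 Pa.

P_top ≈ 51.12 kPa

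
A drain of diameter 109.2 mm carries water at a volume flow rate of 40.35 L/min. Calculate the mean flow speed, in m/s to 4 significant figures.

v ≈ 0.07181 m/s

Q = 40.35 L/min = 0.0006725 m³/s.
v = Q/A = 0.0006725 / 0.009366 = 0.07181 m/s.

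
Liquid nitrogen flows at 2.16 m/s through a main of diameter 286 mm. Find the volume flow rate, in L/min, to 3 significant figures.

Q = A·v = 0.0642 m² × 2.16 m/s = 0.139 m³/s.
Converting: 0.139 m³/s × 60000 = 8330 L/min.

Q ≈ 8330 L/min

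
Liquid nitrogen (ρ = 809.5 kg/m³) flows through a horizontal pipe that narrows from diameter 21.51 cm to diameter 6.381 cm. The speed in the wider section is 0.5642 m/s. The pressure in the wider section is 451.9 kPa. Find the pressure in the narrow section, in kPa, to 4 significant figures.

Continuity gives A₁v₁ = A₂v₂, so v₂ = (363.4 cm²)/(31.98 cm²) × 0.5642 m/s = 6.411 m/s.
Along the horizontal streamline, P + ½ρv² is constant.
P₂ = P₁ − ½ρ(v₂² − v₁²) = 451900 − ½·809.5·(6.411² − 0.5642²) = 451900 − 16510 = 435400 Pa.

435.4 kPa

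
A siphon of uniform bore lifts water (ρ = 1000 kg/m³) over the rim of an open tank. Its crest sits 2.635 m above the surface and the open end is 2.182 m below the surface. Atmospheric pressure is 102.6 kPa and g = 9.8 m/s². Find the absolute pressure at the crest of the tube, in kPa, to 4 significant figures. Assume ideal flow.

The outlet speed comes from Torricelli: v = √(2g·2.182) = 6.540 m/s.
Continuity keeps v the same throughout the tube; from surface to crest, P_atm + 0 = P_top + ½ρv² + ρg·h_top.
P_top = 102600 − ½·1000·6.540² − 1000·9.8·2.635 = 55390 Pa.

P_top ≈ 55.39 kPa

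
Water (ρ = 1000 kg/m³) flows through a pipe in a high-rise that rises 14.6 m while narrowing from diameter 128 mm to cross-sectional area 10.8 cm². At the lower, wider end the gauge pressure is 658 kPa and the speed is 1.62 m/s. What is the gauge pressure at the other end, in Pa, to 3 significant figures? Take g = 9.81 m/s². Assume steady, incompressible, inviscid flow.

P₂ ≈ 330000 Pa

By continuity, v₂ = v₁·A₁/A₂ = 1.62·(129/10.8) = 19.3 m/s.
Energy conservation along the streamline gives P₂ = P₁ − ½ρ(v₂² − v₁²) − ρg(h₂ − h₁).
P₂ = 658000 + ½·1000·(1.62² − 19.3²) − 1000·9.81·(+14.6) = 658000 + (-185000) − (143000) = 330000 Pa.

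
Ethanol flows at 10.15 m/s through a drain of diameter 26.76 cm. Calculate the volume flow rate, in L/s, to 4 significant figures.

Q = A·v = 0.05624 m² × 10.15 m/s = 0.5709 m³/s.
Converting: 0.5709 m³/s × 1000 = 570.9 L/s.

570.9 L/s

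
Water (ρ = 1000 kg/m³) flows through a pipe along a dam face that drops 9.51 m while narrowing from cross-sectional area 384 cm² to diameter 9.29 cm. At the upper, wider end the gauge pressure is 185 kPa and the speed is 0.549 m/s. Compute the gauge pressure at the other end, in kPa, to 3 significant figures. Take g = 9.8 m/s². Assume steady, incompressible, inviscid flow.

The volume flow rate is constant, so v₂ = (A₁/A₂)v₁ = (384/67.8)·0.549 = 3.11 m/s.
Applying Bernoulli between the two ends and solving for P₂: P₂ = P₁ + ½ρ(v₁² − v₂²) − ρgΔh.
P₂ = 185000 + ½·1000·(0.549² − 3.11²) − 1000·9.8·(−9.51) = 185000 + (-4690) − (-93200) = 274000 Pa.

P₂ ≈ 274 kPa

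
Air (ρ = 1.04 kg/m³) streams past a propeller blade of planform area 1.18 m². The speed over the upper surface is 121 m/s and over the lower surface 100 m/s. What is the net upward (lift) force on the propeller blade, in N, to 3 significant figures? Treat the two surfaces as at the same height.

F = 2850 N

With equal heights on the two surfaces, Bernoulli gives P_lower − P_upper = ½ρ(v_upper² − v_lower²).
ΔP = ½·1.04·(121² − 100²) = 2410 Pa.
Lift = ΔP · A = 2410 × 1.18 = 2850 N.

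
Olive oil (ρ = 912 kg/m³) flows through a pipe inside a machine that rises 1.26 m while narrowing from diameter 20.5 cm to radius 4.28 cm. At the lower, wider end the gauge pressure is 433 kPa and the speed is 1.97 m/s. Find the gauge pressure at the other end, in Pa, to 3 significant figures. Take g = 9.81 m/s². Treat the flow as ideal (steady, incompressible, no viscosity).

Continuity gives A₁v₁ = A₂v₂, so v₂ = (330 cm²)/(57.5 cm²) × 1.97 m/s = 11.3 m/s.
Energy conservation along the streamline gives P₂ = P₁ − ½ρ(v₂² − v₁²) − ρg(h₂ − h₁).
P₂ = 433000 + ½·912·(1.97² − 11.3²) − 912·9.81·(+1.26) = 433000 + (-56400) − (11300) = 365000 Pa.

P₂ ≈ 365000 Pa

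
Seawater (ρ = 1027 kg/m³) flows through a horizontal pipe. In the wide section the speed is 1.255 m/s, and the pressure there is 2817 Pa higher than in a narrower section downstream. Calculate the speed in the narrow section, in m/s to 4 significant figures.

Horizontal Bernoulli: P₁ + ½ρv₁² = P₂ + ½ρv₂², so v₂² = v₁² + 2(P₁ − P₂)/ρ.
v₂ = √(1.255² + 2·2817/1027) = √(1.575 + 5.486) = 2.657 m/s.

2.657 m/s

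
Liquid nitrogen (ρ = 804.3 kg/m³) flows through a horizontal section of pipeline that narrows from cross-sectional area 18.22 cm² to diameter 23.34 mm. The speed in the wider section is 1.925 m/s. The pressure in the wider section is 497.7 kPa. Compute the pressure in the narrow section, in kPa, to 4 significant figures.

472.2 kPa

The volume flow rate is constant, so v₂ = (A₁/A₂)v₁ = (18.22/4.279)·1.925 = 8.198 m/s.
Along the horizontal streamline, P + ½ρv² is constant.
P₂ = P₁ − ½ρ(v₂² − v₁²) = 497700 − ½·804.3·(8.198² − 1.925²) = 497700 − 25530 = 472200 Pa.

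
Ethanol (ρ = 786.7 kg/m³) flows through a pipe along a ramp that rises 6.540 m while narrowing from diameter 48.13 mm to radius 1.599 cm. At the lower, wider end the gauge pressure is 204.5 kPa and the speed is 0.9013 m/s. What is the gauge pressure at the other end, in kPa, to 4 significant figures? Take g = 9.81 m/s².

By continuity, v₂ = v₁·A₁/A₂ = 0.9013·(18.19/8.032) = 2.041 m/s.
Bernoulli: P₁ + ½ρv₁² + ρg h₁ = P₂ + ½ρv₂² + ρg h₂, so P₂ = P₁ + ½ρ(v₁² − v₂²) − ρg(h₂ − h₁).
P₂ = 204500 + ½·786.7·(0.9013² − 2.041²) − 786.7·9.81·(+6.540) = 204500 + (-1320) − (50470) = 152700 Pa.

P₂ ≈ 152.7 kPa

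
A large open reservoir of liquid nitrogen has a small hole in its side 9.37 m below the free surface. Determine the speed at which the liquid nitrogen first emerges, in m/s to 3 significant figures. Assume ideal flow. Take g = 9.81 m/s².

The surface is effectively still and both ends are open, so ½v² = gh and v = √(2·9.81·9.37) = 13.6 m/s.

v = 13.6 m/s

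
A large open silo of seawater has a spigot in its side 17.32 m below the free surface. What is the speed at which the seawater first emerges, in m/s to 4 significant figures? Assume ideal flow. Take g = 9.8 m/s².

v ≈ 18.42 m/s

The surface is effectively still and both ends are open, so ½v² = gh and v = √(2·9.8·17.32) = 18.42 m/s.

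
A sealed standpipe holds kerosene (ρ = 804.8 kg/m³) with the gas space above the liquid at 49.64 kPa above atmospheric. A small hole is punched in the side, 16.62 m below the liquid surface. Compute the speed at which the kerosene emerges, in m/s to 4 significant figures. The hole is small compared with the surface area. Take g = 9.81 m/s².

v = 21.20 m/s

Take point 1 at the surface (v₁ ≈ 0) and point 2 at the hole (at atmospheric pressure). Bernoulli: P₁ + ρg h = P_atm + ½ρv₂².
With P₁ − P_atm = 49640 Pa, v₂ = √(2gh + 2ΔP/ρ) = √(2·9.81·16.62 + 2·49640/804.8) = 21.20 m/s.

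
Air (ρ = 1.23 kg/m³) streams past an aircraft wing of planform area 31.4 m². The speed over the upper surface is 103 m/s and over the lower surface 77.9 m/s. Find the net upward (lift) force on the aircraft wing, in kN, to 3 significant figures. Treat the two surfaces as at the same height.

F ≈ 87.7 kN

The faster flow above has the lower pressure; Bernoulli (same height) gives ΔP = ½ρ(v_up² − v_low²).
ΔP = ½·1.23·(103² − 77.9²) = 2790 Pa.
Lift = ΔP · A = 2790 × 31.4 = 87700 N.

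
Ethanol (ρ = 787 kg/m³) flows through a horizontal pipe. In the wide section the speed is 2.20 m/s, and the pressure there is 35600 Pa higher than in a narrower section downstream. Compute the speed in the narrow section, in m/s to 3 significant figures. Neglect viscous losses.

Horizontal Bernoulli: P₁ + ½ρv₁² = P₂ + ½ρv₂², so v₂² = v₁² + 2(P₁ − P₂)/ρ.
v₂ = √(2.20² + 2·35600/787) = √(4.84 + 90.5) = 9.76 m/s.

9.76 m/s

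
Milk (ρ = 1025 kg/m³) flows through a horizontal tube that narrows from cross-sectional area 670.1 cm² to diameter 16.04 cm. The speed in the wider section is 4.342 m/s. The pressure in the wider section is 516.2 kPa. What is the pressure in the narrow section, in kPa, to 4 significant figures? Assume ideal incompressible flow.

By continuity, v₂ = v₁·A₁/A₂ = 4.342·(670.1/202.1) = 14.40 m/s.
The pipe is horizontal, so Bernoulli reduces to P₁ + ½ρv₁² = P₂ + ½ρv₂².
P₂ = P₁ − ½ρ(v₂² − v₁²) = 516200 − ½·1025·(14.40² − 4.342²) = 516200 − 96590 = 419600 Pa.

P₂ ≈ 419.6 kPa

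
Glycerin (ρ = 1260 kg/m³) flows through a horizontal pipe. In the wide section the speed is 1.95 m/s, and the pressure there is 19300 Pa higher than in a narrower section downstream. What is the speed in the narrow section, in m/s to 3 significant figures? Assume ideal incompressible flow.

Along the level pipe P + ½ρv² is conserved, hence v₂² = v₁² + 2(P₁ − P₂)/ρ.
v₂ = √(1.95² + 2·19300/1260) = √(3.80 + 30.6) = 5.87 m/s.

5.87 m/s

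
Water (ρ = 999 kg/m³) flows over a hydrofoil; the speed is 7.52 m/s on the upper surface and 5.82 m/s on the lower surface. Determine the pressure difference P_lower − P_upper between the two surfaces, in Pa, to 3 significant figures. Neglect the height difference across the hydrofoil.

Bernoulli (same height): P_lower − P_upper = ½ρ(v_upper² − v_lower²).
ΔP = ½·999·(7.52² − 5.82²) = 11300 Pa.

ΔP ≈ 11300 Pa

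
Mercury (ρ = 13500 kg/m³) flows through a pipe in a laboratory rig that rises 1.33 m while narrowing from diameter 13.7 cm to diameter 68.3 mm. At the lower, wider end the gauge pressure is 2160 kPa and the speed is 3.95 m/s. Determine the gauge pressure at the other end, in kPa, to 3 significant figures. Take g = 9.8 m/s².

384 kPa

The volume flow rate is constant, so v₂ = (A₁/A₂)v₁ = (147/36.6)·3.95 = 15.9 m/s.
Bernoulli: P₁ + ½ρv₁² + ρg h₁ = P₂ + ½ρv₂² + ρg h₂, so P₂ = P₁ + ½ρ(v₁² − v₂²) − ρg(h₂ − h₁).
P₂ = 2160000 + ½·13500·(3.95² − 15.9²) − 13500·9.8·(+1.33) = 2160000 + (-1600000) − (176000) = 384000 Pa.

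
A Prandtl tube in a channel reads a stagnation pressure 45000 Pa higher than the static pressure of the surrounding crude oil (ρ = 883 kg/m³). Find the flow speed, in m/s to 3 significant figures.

v ≈ 10.1 m/s

The dynamic pressure equals the rise in static pressure at the stagnation point: ΔP = ½ρv².
v = √(2ΔP/ρ) = √(2·45000/883) = 10.1 m/s.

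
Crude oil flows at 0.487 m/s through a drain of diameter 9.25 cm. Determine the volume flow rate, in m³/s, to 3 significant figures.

Q = A·v = 0.00672 m² × 0.487 m/s = 0.00327 m³/s.

Q ≈ 0.00327 m³/s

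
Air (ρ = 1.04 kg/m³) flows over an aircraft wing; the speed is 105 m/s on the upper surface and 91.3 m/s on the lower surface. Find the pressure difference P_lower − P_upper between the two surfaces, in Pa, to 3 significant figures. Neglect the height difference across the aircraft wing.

With negligible Δh, P + ½ρv² is constant, so P_low − P_up = ½ρ(v_up² − v_low²).
ΔP = ½·1.04·(105² − 91.3²) = 1400 Pa.

1400 Pa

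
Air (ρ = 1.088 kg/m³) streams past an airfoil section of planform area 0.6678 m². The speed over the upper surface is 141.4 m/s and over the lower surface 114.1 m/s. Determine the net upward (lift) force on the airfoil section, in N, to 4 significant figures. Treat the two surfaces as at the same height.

With equal heights on the two surfaces, Bernoulli gives P_lower − P_upper = ½ρ(v_upper² − v_lower²).
ΔP = ½·1.088·(141.4² − 114.1²) = 3794 Pa.
Lift = ΔP · A = 3794 × 0.6678 = 2534 N.

2534 N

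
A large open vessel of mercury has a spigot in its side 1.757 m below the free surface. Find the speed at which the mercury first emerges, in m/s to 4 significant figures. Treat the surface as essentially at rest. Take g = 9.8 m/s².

The surface is effectively still and both ends are open, so ½v² = gh and v = √(2·9.8·1.757) = 5.868 m/s.

5.868 m/s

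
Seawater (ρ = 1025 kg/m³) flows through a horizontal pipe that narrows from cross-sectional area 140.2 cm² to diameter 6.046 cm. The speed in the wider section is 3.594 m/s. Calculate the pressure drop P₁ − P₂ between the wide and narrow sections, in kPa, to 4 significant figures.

ΔP ≈ 151.2 kPa

Mass conservation (A₁v₁ = A₂v₂) gives v₂ = 3.594 × 140.2/28.71 = 17.55 m/s.
Bernoulli (h₁ = h₂): P₁ − P₂ = ½ρ(v₂² − v₁²).
P₁ − P₂ = ½·1025·(17.55² − 3.594²) = ½·1025·295.1 = 151200 Pa.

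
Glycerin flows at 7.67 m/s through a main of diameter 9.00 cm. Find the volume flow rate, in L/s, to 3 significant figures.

Q = 48.8 L/s

Q = A·v = 0.00636 m² × 7.67 m/s = 0.0488 m³/s.
Converting: 0.0488 m³/s × 1000 = 48.8 L/s.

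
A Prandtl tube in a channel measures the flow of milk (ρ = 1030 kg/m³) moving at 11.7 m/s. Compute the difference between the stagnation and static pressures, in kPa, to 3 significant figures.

70.5 kPa

The dynamic pressure equals the rise in static pressure at the stagnation point: ΔP = ½ρv².
ΔP = ½·1030·11.7² = 70500 Pa.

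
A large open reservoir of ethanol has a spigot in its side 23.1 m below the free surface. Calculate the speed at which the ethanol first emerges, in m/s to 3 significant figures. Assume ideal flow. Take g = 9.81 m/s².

The surface is effectively still and both ends are open, so ½v² = gh and v = √(2·9.81·23.1) = 21.3 m/s.

21.3 m/s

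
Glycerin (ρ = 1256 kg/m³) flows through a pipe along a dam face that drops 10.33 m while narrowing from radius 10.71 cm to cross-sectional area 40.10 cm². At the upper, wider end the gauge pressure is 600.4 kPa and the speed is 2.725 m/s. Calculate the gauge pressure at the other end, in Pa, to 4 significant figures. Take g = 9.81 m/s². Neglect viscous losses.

P₂ ≈ 355800 Pa

By continuity, v₂ = v₁·A₁/A₂ = 2.725·(360.4/40.10) = 24.49 m/s.
Energy conservation along the streamline gives P₂ = P₁ − ½ρ(v₂² − v₁²) − ρg(h₂ − h₁).
P₂ = 600400 + ½·1256·(2.725² − 24.49²) − 1256·9.81·(−10.33) = 600400 + (-371900) − (-127300) = 355800 Pa.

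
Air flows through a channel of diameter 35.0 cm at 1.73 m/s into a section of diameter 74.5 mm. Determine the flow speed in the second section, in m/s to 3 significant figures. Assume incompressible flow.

Mass conservation (A₁v₁ = A₂v₂) gives v₂ = 1.73 × 962/43.6 = 38.2 m/s.

v₂ ≈ 38.2 m/s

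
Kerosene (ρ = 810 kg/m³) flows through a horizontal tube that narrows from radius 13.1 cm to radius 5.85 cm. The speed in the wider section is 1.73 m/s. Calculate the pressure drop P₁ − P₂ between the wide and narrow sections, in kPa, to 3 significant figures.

ΔP = 29.3 kPa

By continuity, v₂ = v₁·A₁/A₂ = 1.73·(539/108) = 8.68 m/s.
Along the horizontal streamline, P + ½ρv² is constant.
P₁ − P₂ = ½·810·(8.68² − 1.73²) = ½·810·72.3 = 29300 Pa.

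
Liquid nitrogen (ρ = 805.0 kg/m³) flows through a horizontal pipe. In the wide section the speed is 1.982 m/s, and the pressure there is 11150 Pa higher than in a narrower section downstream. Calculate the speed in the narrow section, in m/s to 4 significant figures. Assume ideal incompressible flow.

Along the level pipe P + ½ρv² is conserved, hence v₂² = v₁² + 2(P₁ − P₂)/ρ.
v₂ = √(1.982² + 2·11150/805.0) = √(3.928 + 27.70) = 5.624 m/s.

5.624 m/s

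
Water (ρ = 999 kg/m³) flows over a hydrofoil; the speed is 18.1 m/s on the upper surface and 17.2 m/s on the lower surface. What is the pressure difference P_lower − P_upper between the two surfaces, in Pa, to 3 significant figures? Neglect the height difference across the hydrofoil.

ΔP ≈ 15900 Pa

Bernoulli (same height): P_lower − P_upper = ½ρ(v_upper² − v_lower²).
ΔP = ½·999·(18.1² − 17.2²) = 15900 Pa.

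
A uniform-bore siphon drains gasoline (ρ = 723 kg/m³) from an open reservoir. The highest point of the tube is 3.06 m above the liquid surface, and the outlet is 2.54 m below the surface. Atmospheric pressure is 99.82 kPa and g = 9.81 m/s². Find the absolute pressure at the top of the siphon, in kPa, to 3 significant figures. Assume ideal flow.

60.1 kPa

Bernoulli surface→outlet gives ½v² = g·h_out, so v = √(2·9.81·2.54) = 7.06 m/s.
The bore is uniform, so the speed at the crest is the same v. Bernoulli surface→crest: P_atm = P_top + ½ρv² + ρg·h_top.
P_top = 99820 − ½·723·7.06² − 723·9.81·3.06 = 60100 Pa.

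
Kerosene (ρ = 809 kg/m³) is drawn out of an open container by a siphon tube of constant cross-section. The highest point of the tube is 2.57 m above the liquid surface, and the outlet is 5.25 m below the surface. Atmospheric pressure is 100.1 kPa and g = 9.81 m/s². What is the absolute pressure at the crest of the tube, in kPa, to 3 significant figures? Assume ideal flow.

38.0 kPa

From the surface to the outlet (both open to atmosphere, surface at rest): v = √(2g·h_out) = √(2·9.81·5.25) = 10.1 m/s.
With constant cross-section the crest speed equals v; applying Bernoulli from the surface up to the crest, P_top = P_atm − ½ρv² − ρg·h_top.
P_top = 100100 − ½·809·10.1² − 809·9.81·2.57 = 38000 Pa.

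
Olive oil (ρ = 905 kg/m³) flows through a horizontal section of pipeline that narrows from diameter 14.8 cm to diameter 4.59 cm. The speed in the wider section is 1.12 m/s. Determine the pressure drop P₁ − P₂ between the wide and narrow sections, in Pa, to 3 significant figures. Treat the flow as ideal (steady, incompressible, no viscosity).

Mass conservation (A₁v₁ = A₂v₂) gives v₂ = 1.12 × 172/16.5 = 11.6 m/s.
Along the horizontal streamline, P + ½ρv² is constant.
P₁ − P₂ = ½·905·(11.6² − 1.12²) = ½·905·134 = 60800 Pa.

60800 Pa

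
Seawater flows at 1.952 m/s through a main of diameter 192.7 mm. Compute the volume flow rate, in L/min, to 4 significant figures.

3416 L/min

Q = A·v = 0.02916 m² × 1.952 m/s = 0.05693 m³/s.
Converting: 0.05693 m³/s × 60000 = 3416 L/min.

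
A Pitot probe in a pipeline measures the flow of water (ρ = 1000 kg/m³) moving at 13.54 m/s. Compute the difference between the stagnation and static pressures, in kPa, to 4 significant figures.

The dynamic pressure equals the rise in static pressure at the stagnation point: ΔP = ½ρv².
ΔP = ½·1000·13.54² = 91670 Pa.

ΔP = 91.67 kPa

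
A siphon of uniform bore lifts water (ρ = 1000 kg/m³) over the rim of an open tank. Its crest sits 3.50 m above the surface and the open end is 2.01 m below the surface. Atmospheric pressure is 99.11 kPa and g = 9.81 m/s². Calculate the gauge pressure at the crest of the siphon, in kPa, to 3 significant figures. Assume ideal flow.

P_gauge ≈ -54.1 kPa

The outlet speed comes from Torricelli: v = √(2g·2.01) = 6.28 m/s.
With constant cross-section the crest speed equals v; applying Bernoulli from the surface up to the crest, P_top = P_atm − ½ρv² − ρg·h_top.
P_top = 99110 − ½·1000·6.28² − 1000·9.81·3.50 = 45100 Pa. So P_gauge = P_top − P_atm = -54100 Pa.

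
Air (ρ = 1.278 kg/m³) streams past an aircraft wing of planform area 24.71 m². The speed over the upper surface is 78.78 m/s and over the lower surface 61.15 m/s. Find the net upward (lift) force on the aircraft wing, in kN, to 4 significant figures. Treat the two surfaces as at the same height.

From P + ½ρv² = const at equal height, P_low − P_up = ½ρ(v_up² − v_low²).
ΔP = ½·1.278·(78.78² − 61.15²) = 1576 Pa.
Lift = ΔP · A = 1576 × 24.71 = 38950 N.

38.95 kN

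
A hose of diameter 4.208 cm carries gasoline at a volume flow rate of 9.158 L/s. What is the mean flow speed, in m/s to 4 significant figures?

v = 6.585 m/s

Q = 9.158 L/s = 0.009158 m³/s.
v = Q/A = 0.009158 / 0.001391 = 6.585 m/s.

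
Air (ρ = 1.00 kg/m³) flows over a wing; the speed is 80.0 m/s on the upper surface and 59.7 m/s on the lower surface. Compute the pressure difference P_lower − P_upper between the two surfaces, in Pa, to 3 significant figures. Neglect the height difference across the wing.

ΔP ≈ 1420 Pa

With negligible Δh, P + ½ρv² is constant, so P_low − P_up = ½ρ(v_up² − v_low²).
ΔP = ½·1.00·(80.0² − 59.7²) = 1420 Pa.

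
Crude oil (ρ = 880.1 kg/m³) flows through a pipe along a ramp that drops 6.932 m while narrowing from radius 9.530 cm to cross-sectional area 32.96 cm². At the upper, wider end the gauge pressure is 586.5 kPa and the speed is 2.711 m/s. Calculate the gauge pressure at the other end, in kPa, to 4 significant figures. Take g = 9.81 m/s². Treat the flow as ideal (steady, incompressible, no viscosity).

By continuity, v₂ = v₁·A₁/A₂ = 2.711·(285.3/32.96) = 23.47 m/s.
Bernoulli: P₁ + ½ρv₁² + ρg h₁ = P₂ + ½ρv₂² + ρg h₂, so P₂ = P₁ + ½ρ(v₁² − v₂²) − ρg(h₂ − h₁).
P₂ = 586500 + ½·880.1·(2.711² − 23.47²) − 880.1·9.81·(−6.932) = 586500 + (-239100) − (-59850) = 407200 Pa.

P₂ ≈ 407.2 kPa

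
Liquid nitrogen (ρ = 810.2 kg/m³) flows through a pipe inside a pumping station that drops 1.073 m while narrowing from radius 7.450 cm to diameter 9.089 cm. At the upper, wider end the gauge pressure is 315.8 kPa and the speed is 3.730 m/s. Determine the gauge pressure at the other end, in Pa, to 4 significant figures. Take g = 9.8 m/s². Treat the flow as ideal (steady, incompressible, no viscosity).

P₂ ≈ 289200 Pa

By continuity, v₂ = v₁·A₁/A₂ = 3.730·(174.4/64.88) = 10.02 m/s.
Applying Bernoulli between the two ends and solving for P₂: P₂ = P₁ + ½ρ(v₁² − v₂²) − ρgΔh.
P₂ = 315800 + ½·810.2·(3.730² − 10.02²) − 810.2·9.8·(−1.073) = 315800 + (-35070) − (-8520) = 289200 Pa.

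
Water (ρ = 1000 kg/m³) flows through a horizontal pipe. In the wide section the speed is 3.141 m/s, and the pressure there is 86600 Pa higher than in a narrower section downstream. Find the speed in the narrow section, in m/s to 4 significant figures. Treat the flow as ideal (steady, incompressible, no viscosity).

v₂ ≈ 13.53 m/s

Along the level pipe P + ½ρv² is conserved, hence v₂² = v₁² + 2(P₁ − P₂)/ρ.
v₂ = √(3.141² + 2·86600/1000) = √(9.866 + 173.2) = 13.53 m/s.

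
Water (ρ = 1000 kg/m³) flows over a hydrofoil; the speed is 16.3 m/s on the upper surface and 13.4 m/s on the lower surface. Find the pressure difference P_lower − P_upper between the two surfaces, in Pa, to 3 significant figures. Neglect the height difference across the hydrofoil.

ΔP = 43100 Pa

With negligible Δh, P + ½ρv² is constant, so P_low − P_up = ½ρ(v_up² − v_low²).
ΔP = ½·1000·(16.3² − 13.4²) = 43100 Pa.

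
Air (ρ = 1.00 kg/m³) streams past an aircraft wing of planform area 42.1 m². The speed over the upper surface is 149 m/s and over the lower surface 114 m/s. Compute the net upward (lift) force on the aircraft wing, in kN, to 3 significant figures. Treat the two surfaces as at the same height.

From P + ½ρv² = const at equal height, P_low − P_up = ½ρ(v_up² − v_low²).
ΔP = ½·1.00·(149² − 114²) = 4600 Pa.
Lift = ΔP · A = 4600 × 42.1 = 194000 N.

F ≈ 194 kN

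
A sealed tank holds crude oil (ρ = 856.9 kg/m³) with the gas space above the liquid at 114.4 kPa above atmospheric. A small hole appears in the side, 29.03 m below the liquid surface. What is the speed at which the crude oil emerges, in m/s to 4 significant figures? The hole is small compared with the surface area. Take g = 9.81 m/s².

Take point 1 at the surface (v₁ ≈ 0) and point 2 at the hole (at atmospheric pressure). Bernoulli: P₁ + ρg h = P_atm + ½ρv₂².
With P₁ − P_atm = 114400 Pa, v₂ = √(2gh + 2ΔP/ρ) = √(2·9.81·29.03 + 2·114400/856.9) = 28.92 m/s.

v ≈ 28.92 m/s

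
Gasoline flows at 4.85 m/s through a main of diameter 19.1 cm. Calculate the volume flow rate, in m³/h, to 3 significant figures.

Q = A·v = 0.0287 m² × 4.85 m/s = 0.139 m³/s.
Converting: 0.139 m³/s × 3600 = 500 m³/h.

500 m³/h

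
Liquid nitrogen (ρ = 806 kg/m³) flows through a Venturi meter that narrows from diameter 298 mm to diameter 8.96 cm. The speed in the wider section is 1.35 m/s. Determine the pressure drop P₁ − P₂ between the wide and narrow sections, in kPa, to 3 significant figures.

Continuity gives A₁v₁ = A₂v₂, so v₂ = (697 cm²)/(63.1 cm²) × 1.35 m/s = 14.9 m/s.
With no height change, Bernoulli's equation is P₁ + ½ρv₁² = P₂ + ½ρv₂².
P₁ − P₂ = ½·806·(14.9² − 1.35²) = ½·806·221 = 89100 Pa.

ΔP ≈ 89.1 kPa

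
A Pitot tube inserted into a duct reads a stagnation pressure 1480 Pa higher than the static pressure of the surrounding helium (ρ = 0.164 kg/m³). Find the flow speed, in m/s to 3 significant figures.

v ≈ 134 m/s

Bernoulli between the free stream and the stagnation point: ½ρv² = P_stag − P_static.
v = √(2ΔP/ρ) = √(2·1480/0.164) = 134 m/s.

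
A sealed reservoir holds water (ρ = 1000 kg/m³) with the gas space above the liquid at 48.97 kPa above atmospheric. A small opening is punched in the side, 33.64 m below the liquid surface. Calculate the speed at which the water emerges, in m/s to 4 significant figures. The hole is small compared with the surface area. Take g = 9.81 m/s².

27.53 m/s

Take point 1 at the surface (v₁ ≈ 0) and point 2 at the hole (at atmospheric pressure). Bernoulli: P₁ + ρg h = P_atm + ½ρv₂².
With P₁ − P_atm = 48970 Pa, v₂ = √(2gh + 2ΔP/ρ) = √(2·9.81·33.64 + 2·48970/1000) = 27.53 m/s.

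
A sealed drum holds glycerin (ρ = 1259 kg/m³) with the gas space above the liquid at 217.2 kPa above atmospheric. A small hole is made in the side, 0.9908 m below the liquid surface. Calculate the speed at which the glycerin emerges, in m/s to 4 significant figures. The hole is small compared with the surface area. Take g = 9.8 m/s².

v ≈ 19.09 m/s

Take point 1 at the surface (v₁ ≈ 0) and point 2 at the hole (at atmospheric pressure). Bernoulli: P₁ + ρg h = P_atm + ½ρv₂².
With P₁ − P_atm = 217200 Pa, v₂ = √(2gh + 2ΔP/ρ) = √(2·9.8·0.9908 + 2·217200/1259) = 19.09 m/s.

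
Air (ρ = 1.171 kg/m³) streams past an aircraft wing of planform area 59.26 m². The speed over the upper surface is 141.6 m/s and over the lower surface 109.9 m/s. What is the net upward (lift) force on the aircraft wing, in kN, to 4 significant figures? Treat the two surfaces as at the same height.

With equal heights on the two surfaces, Bernoulli gives P_lower − P_upper = ½ρ(v_upper² − v_lower²).
ΔP = ½·1.171·(141.6² − 109.9²) = 4668 Pa.
Lift = ΔP · A = 4668 × 59.26 = 276600 N.

F ≈ 276.6 kN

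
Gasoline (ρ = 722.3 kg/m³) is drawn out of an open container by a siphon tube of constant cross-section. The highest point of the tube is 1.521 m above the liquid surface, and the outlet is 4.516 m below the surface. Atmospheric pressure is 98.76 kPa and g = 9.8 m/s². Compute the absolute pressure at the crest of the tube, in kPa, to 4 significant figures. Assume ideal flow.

Bernoulli surface→outlet gives ½v² = g·h_out, so v = √(2·9.8·4.516) = 9.408 m/s.
The bore is uniform, so the speed at the crest is the same v. Bernoulli surface→crest: P_atm = P_top + ½ρv² + ρg·h_top.
P_top = 98760 − ½·722.3·9.408² − 722.3·9.8·1.521 = 56030 Pa.

P_top ≈ 56.03 kPa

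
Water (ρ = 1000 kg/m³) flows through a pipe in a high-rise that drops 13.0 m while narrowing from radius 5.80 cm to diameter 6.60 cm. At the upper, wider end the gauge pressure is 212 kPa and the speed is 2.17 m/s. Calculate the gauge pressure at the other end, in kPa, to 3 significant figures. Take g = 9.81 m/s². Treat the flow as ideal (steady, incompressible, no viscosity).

P₂ ≈ 319 kPa

Continuity gives A₁v₁ = A₂v₂, so v₂ = (106 cm²)/(34.2 cm²) × 2.17 m/s = 6.70 m/s.
Energy conservation along the streamline gives P₂ = P₁ − ½ρ(v₂² − v₁²) − ρg(h₂ − h₁).
P₂ = 212000 + ½·1000·(2.17² − 6.70²) − 1000·9.81·(−13.0) = 212000 + (-20100) − (-128000) = 319000 Pa.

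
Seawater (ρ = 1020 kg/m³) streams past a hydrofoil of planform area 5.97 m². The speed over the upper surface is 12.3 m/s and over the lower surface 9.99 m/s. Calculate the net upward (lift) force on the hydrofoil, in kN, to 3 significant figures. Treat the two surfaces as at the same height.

With equal heights on the two surfaces, Bernoulli gives P_lower − P_upper = ½ρ(v_upper² − v_lower²).
ΔP = ½·1020·(12.3² − 9.99²) = 26300 Pa.
Lift = ΔP · A = 26300 × 5.97 = 157000 N.

F = 157 kN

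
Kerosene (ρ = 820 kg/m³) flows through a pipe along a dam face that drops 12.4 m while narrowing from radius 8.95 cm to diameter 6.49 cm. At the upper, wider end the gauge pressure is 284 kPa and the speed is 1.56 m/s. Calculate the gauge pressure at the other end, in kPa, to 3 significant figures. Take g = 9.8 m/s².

By continuity, v₂ = v₁·A₁/A₂ = 1.56·(252/33.1) = 11.9 m/s.
Bernoulli: P₁ + ½ρv₁² + ρg h₁ = P₂ + ½ρv₂² + ρg h₂, so P₂ = P₁ + ½ρ(v₁² − v₂²) − ρg(h₂ − h₁).
P₂ = 284000 + ½·820·(1.56² − 11.9²) − 820·9.8·(−12.4) = 284000 + (-56700) − (-99600) = 327000 Pa.

327 kPa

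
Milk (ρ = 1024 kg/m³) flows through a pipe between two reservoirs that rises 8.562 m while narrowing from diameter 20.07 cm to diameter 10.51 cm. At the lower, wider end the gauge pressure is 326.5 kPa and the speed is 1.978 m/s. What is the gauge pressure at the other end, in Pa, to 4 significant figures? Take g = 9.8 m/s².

The volume flow rate is constant, so v₂ = (A₁/A₂)v₁ = (316.4/86.76)·1.978 = 7.213 m/s.
Applying Bernoulli between the two ends and solving for P₂: P₂ = P₁ + ½ρ(v₁² − v₂²) − ρgΔh.
P₂ = 326500 + ½·1024·(1.978² − 7.213²) − 1024·9.8·(+8.562) = 326500 + (-24630) − (85920) = 215900 Pa.

P₂ = 215900 Pa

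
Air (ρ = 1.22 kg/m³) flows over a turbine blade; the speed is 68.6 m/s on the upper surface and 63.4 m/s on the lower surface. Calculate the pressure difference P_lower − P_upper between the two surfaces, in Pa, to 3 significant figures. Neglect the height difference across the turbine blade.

With negligible Δh, P + ½ρv² is constant, so P_low − P_up = ½ρ(v_up² − v_low²).
ΔP = ½·1.22·(68.6² − 63.4²) = 419 Pa.

419 Pa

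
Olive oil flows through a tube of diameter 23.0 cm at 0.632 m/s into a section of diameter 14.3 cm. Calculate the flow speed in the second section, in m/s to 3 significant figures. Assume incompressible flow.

Continuity gives A₁v₁ = A₂v₂, so v₂ = (415 cm²)/(161 cm²) × 0.632 m/s = 1.63 m/s.

1.63 m/s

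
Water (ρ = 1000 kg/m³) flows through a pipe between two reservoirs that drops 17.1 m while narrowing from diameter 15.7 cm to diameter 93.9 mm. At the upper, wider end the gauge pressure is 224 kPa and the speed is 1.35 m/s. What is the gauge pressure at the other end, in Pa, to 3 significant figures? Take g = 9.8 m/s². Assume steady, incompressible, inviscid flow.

385000 Pa

Mass conservation (A₁v₁ = A₂v₂) gives v₂ = 1.35 × 194/69.3 = 3.77 m/s.
Energy conservation along the streamline gives P₂ = P₁ − ½ρ(v₂² − v₁²) − ρg(h₂ − h₁).
P₂ = 224000 + ½·1000·(1.35² − 3.77²) − 1000·9.8·(−17.1) = 224000 + (-6210) − (-168000) = 385000 Pa.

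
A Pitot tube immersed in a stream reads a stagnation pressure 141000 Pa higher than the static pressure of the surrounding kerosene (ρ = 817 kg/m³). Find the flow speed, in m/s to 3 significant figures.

v = 18.6 m/s

The dynamic pressure equals the rise in static pressure at the stagnation point: ΔP = ½ρv².
v = √(2ΔP/ρ) = √(2·141000/817) = 18.6 m/s.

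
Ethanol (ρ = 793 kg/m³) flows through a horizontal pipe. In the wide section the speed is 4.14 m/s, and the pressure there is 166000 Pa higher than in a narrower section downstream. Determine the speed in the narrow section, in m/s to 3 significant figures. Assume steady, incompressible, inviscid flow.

With h₁ = h₂, rearranging Bernoulli gives v₂ = √(v₁² + 2ΔP/ρ).
v₂ = √(4.14² + 2·166000/793) = √(17.1 + 419) = 20.9 m/s.

v₂ ≈ 20.9 m/s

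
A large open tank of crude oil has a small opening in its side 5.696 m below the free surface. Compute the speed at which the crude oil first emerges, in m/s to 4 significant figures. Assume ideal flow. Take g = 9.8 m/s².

v ≈ 10.57 m/s

Torricelli's result v = √(2gh) gives v = √(2·9.8·5.696) = 10.57 m/s.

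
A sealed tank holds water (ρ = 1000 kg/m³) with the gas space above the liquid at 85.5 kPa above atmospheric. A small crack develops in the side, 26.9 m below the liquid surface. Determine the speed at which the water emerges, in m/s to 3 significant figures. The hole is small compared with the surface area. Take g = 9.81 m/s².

v ≈ 26.4 m/s

Take point 1 at the surface (v₁ ≈ 0) and point 2 at the hole (at atmospheric pressure). Bernoulli: P₁ + ρg h = P_atm + ½ρv₂².
With P₁ − P_atm = 85500 Pa, v₂ = √(2gh + 2ΔP/ρ) = √(2·9.81·26.9 + 2·85500/1000) = 26.4 m/s.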